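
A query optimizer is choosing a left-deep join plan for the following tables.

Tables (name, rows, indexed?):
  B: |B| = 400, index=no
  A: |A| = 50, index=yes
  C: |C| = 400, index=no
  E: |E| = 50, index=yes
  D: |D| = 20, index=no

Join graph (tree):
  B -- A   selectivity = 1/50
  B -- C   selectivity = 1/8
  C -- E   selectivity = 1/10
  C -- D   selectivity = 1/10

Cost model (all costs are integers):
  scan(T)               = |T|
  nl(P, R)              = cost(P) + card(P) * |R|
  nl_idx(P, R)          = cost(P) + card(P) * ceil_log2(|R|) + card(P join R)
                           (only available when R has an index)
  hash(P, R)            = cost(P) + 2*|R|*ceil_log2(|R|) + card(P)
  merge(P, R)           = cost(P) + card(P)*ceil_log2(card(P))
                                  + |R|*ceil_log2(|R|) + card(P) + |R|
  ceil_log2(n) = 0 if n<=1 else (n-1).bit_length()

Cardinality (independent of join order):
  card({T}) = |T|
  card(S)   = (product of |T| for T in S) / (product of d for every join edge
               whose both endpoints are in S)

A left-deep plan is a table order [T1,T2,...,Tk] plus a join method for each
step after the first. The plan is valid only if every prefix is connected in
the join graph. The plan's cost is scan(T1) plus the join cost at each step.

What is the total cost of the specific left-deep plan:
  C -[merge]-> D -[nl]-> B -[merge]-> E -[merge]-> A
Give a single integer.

4805220

step 1: scan C: cost=400, card=400
step 2: join D via merge
    card(P join D) = 400*20/(10) = 800
    cost = 400 + 400*9 + 20*5 + 400 + 20 = 4520
step 3: join B via nl
    card(P join B) = 800*400/(8) = 40000
    cost = 4520 + 800*400 = 324520
step 4: join E via merge
    card(P join E) = 40000*50/(10) = 200000
    cost = 324520 + 40000*16 + 50*6 + 40000 + 50 = 1004870
step 5: join A via merge
    card(P join A) = 200000*50/(50) = 200000
    cost = 1004870 + 200000*18 + 50*6 + 200000 + 50 = 4805220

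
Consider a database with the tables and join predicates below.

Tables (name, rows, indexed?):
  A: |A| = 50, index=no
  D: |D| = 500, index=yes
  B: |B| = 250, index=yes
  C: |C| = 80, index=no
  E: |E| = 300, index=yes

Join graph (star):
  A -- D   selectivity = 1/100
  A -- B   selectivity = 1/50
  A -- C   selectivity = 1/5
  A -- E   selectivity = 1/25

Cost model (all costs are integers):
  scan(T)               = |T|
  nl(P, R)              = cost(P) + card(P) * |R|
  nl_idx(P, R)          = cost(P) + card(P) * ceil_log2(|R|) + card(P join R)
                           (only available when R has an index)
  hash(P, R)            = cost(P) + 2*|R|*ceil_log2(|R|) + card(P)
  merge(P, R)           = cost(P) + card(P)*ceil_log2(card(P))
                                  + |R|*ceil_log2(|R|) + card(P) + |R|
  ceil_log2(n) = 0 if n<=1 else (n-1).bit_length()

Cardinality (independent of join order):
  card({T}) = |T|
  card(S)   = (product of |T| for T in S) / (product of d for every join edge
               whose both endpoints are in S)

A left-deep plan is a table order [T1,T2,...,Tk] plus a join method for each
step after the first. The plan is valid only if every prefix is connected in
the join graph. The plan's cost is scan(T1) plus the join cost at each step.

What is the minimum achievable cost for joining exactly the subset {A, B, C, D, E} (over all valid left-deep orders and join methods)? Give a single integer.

26770

Selinger DP over subsets of {A,B,C,D,E}:
  {A}: scan cost=50, card=50
  {D}: scan cost=500, card=500
  {B}: scan cost=250, card=250
  {C}: scan cost=80, card=80
  {E}: scan cost=300, card=300
  {AD}: card=250; try (D,nl_idx)→750, (A,hash)→1600, (D,merge)→5400, (A,merge)→5850, (D,hash)→9100, (D,nl)→25050 …(+1); best=750 via (D,nl_idx)
  {AB}: card=250; try (B,nl_idx)→700, (A,hash)→1100, (B,merge)→2650, (A,merge)→2850, (B,hash)→4100, (B,nl)→12550 …(+1); best=700 via (B,nl_idx)
  {AC}: card=800; try (A,hash)→760, (C,merge)→1040, (A,merge)→1070, (C,hash)→1220, (C,nl)→4050, (A,nl)→4080; best=760 via (A,hash)
  {AE}: card=600; try (E,nl_idx)→1100, (A,hash)→1200, (E,merge)→3400, (A,merge)→3650, (E,hash)→5500, (E,nl)→15050 …(+1); best=1100 via (E,nl_idx)
  {ABD}: card=1250; try (B,nl_idx)→4000, (D,nl_idx)→4200, (B,hash)→5000, (B,merge)→5250, (D,merge)→7950, (D,hash)→9950 …(+2); best=4000 via (B,nl_idx)
  {ACD}: card=4000; try (C,hash)→2120, (C,merge)→3640, (D,hash)→10560, (D,nl_idx)→11960, (D,merge)→14560, (C,nl)→20750 …(+1); best=2120 via (C,hash)
  {ADE}: card=3000; try (E,merge)→6000, (E,nl_idx)→6000, (E,hash)→6400, (D,nl_idx)→9500, (D,hash)→10700, (D,merge)→12700 …(+2); best=6000 via (E,merge)
  {ABC}: card=4000; try (C,hash)→2070, (C,merge)→3590, (B,hash)→5560, (B,nl_idx)→11160, (B,merge)→11810, (C,nl)→20700 …(+1); best=2070 via (C,hash)
  {ABE}: card=3000; try (B,hash)→5700, (E,merge)→5950, (E,nl_idx)→5950, (E,hash)→6350, (B,nl_idx)→8900, (B,merge)→9950 …(+2); best=5700 via (B,hash)
  {ACE}: card=9600; try (C,hash)→2820, (E,hash)→6960, (C,merge)→8340, (E,merge)→12560, (E,nl_idx)→17560, (C,nl)→49100 …(+1); best=2820 via (C,hash)
  {ABCD}: card=20000; try (C,hash)→6370, (B,hash)→10120, (D,hash)→15070, (C,merge)→19640, (B,nl_idx)→54120, (B,merge)→56370 …(+5); best=6370 via (C,hash)
  {ABDE}: card=15000; try (E,hash)→10650, (B,hash)→13000, (D,hash)→17700, (E,merge)→22000, (E,nl_idx)→30250, (B,nl_idx)→45000 …(+6); best=10650 via (E,hash)
  {ACDE}: card=48000; try (C,hash)→10120, (E,hash)→11520, (D,hash)→21420, (C,merge)→45640, (E,merge)→57120, (E,nl_idx)→86120 …(+5); best=10120 via (C,hash)
  {ABCE}: card=48000; try (C,hash)→9820, (E,hash)→11470, (B,hash)→16420, (C,merge)→45340, (E,merge)→57070, (E,nl_idx)→86070 …(+5); best=9820 via (C,hash)
  {ABCDE}: card=240000; try (C,hash)→26770, (E,hash)→31770, (B,hash)→62120, (D,hash)→66820, (C,merge)→236290, (E,merge)→329370 …(+9); best=26770 via (C,hash)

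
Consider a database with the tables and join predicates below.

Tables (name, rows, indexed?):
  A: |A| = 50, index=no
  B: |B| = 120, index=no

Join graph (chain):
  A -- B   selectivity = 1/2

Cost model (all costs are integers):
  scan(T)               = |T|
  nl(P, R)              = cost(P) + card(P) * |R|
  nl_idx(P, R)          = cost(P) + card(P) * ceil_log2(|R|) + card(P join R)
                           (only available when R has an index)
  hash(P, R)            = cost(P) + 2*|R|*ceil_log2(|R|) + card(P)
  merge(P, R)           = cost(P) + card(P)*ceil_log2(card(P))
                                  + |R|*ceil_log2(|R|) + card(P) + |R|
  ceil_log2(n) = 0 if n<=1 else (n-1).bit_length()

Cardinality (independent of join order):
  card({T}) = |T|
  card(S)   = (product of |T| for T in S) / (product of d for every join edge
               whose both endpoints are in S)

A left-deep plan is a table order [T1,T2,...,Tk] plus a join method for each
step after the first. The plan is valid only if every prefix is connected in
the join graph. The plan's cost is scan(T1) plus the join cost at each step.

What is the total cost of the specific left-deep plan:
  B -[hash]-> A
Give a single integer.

840

step 1: scan B: cost=120, card=120
step 2: join A via hash
    card(P join A) = 120*50/(2) = 3000
    cost = 120 + 2*50*6 + 120 = 840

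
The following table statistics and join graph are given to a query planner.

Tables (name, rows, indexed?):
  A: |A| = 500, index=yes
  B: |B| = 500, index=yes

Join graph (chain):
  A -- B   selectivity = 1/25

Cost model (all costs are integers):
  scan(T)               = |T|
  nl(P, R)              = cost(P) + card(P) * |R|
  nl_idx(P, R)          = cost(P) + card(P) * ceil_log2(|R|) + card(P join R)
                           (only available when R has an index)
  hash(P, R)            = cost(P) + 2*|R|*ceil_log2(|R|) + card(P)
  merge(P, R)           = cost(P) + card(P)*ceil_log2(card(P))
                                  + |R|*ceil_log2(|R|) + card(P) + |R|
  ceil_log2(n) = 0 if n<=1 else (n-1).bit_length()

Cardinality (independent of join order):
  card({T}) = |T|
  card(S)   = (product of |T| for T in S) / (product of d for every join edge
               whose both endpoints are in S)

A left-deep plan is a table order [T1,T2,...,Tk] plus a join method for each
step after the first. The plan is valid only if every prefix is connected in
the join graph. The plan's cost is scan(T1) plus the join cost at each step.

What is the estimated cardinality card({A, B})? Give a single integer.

10000

Tables in S: A(500), B(500)
Edges inside S: A-B(d=25)
numerator = 500 * 500 = 250000
denominator = 25 = 25
card(S) = 250000 / 25 = 10000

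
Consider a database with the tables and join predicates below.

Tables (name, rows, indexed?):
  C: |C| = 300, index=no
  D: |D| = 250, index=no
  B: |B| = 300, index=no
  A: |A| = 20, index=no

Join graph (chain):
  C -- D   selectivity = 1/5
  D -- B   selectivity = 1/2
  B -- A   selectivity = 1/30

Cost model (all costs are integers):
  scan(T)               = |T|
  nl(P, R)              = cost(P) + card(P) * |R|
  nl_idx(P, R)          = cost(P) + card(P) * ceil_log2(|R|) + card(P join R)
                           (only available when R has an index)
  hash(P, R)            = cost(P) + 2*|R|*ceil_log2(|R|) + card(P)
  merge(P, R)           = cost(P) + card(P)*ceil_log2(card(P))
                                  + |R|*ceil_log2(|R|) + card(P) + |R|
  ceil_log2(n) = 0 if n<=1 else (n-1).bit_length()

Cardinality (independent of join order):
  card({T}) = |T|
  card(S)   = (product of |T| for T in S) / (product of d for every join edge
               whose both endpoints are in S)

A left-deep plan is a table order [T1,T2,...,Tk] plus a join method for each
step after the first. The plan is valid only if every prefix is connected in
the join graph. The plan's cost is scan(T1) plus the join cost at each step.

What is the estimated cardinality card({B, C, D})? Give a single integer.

Tables in S: B(300), C(300), D(250)
Edges inside S: C-D(d=5), D-B(d=2)
numerator = 300 * 300 * 250 = 22500000
denominator = 5 * 2 = 10
card(S) = 22500000 / 10 = 2250000

2250000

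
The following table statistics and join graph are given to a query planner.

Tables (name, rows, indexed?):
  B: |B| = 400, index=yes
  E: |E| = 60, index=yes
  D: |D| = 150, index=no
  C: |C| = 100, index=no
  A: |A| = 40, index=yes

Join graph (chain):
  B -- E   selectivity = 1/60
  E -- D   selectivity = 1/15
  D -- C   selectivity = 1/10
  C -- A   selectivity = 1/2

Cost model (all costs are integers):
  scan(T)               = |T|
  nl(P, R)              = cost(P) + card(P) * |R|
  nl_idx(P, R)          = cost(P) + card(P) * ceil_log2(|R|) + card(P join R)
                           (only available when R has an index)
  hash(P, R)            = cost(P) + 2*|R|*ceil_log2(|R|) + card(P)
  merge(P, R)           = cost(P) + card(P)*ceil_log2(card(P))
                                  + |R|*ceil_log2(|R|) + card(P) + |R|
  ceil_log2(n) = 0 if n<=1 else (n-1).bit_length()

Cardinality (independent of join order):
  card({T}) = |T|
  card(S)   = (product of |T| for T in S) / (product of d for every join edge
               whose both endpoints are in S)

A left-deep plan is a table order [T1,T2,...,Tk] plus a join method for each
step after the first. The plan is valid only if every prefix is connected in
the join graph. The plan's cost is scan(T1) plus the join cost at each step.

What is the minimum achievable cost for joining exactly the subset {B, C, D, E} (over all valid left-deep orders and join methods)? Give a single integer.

Selinger DP over subsets of {B,C,D,E}:
  {B}: scan cost=400, card=400
  {E}: scan cost=60, card=60
  {D}: scan cost=150, card=150
  {C}: scan cost=100, card=100
  {BE}: card=400; try (B,nl_idx)→1000, (E,hash)→1520, (E,nl_idx)→3200, (B,merge)→4480, (E,merge)→4820, (B,hash)→7320 …(+2); best=1000 via (B,nl_idx)
  {DE}: card=600; try (E,hash)→1020, (E,nl_idx)→1650, (D,merge)→1830, (E,merge)→1920, (D,hash)→2520, (D,nl)→9060 …(+1); best=1020 via (E,hash)
  {CD}: card=1500; try (C,hash)→1700, (D,merge)→2250, (C,merge)→2300, (D,hash)→2600, (D,nl)→15100, (C,nl)→15150; best=1700 via (C,hash)
  {BDE}: card=4000; try (D,hash)→3800, (D,merge)→6350, (B,hash)→8820, (B,nl_idx)→10420, (B,merge)→11620, (D,nl)→61000 …(+1); best=3800 via (D,hash)
  {CDE}: card=6000; try (C,hash)→3020, (E,hash)→3920, (C,merge)→8420, (E,nl_idx)→16700, (E,merge)→20120, (C,nl)→61020 …(+1); best=3020 via (C,hash)
  {BCDE}: card=40000; try (C,hash)→9200, (B,hash)→16220, (C,merge)→56600, (B,merge)→91020, (B,nl_idx)→97020, (C,nl)→403800 …(+1); best=9200 via (C,hash)

9200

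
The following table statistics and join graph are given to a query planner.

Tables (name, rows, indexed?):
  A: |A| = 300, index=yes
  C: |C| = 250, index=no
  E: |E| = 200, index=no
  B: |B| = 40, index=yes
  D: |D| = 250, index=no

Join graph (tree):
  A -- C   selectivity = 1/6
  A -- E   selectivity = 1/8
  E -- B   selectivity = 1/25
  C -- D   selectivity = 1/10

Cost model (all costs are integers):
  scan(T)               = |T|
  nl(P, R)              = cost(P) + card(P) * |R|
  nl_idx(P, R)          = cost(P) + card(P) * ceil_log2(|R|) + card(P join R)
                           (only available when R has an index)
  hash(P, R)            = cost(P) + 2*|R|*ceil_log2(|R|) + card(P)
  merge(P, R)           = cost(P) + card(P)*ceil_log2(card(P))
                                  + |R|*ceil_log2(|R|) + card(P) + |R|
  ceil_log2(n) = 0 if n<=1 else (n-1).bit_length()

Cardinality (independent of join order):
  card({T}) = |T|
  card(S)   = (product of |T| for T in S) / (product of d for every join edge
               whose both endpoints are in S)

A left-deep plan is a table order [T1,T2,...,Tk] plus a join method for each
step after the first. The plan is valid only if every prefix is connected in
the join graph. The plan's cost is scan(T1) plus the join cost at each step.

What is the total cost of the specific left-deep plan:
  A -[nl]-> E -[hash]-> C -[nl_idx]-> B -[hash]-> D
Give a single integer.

step 1: scan A: cost=300, card=300
step 2: join E via nl
    card(P join E) = 300*200/(8) = 7500
    cost = 300 + 300*200 = 60300
step 3: join C via hash
    card(P join C) = 7500*250/(6) = 312500
    cost = 60300 + 2*250*8 + 7500 = 71800
step 4: join B via nl_idx
    card(P join B) = 312500*40/(25) = 500000
    cost = 71800 + 312500*6 + 500000 = 2446800
step 5: join D via hash
    card(P join D) = 500000*250/(10) = 12500000
    cost = 2446800 + 2*250*8 + 500000 = 2950800

2950800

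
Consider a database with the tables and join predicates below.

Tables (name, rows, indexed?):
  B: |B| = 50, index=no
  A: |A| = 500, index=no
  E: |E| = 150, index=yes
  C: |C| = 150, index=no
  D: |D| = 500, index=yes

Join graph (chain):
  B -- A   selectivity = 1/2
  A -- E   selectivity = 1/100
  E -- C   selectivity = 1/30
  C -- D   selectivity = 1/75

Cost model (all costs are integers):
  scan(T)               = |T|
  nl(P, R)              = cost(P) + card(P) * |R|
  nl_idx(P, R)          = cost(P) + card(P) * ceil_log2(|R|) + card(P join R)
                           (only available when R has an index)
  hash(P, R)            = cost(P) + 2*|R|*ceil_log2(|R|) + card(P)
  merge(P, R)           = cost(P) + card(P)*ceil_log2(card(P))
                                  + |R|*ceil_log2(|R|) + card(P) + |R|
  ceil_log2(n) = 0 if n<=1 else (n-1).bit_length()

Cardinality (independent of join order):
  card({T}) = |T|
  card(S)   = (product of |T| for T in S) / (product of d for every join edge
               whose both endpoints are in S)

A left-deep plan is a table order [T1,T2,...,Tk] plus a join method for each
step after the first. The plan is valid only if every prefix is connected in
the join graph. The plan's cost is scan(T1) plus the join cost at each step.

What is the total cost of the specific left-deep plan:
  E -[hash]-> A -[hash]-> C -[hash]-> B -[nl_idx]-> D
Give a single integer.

step 1: scan E: cost=150, card=150
step 2: join A via hash
    card(P join A) = 150*500/(100) = 750
    cost = 150 + 2*500*9 + 150 = 9300
step 3: join C via hash
    card(P join C) = 750*150/(30) = 3750
    cost = 9300 + 2*150*8 + 750 = 12450
step 4: join B via hash
    card(P join B) = 3750*50/(2) = 93750
    cost = 12450 + 2*50*6 + 3750 = 16800
step 5: join D via nl_idx
    card(P join D) = 93750*500/(75) = 625000
    cost = 16800 + 93750*9 + 625000 = 1485550

1485550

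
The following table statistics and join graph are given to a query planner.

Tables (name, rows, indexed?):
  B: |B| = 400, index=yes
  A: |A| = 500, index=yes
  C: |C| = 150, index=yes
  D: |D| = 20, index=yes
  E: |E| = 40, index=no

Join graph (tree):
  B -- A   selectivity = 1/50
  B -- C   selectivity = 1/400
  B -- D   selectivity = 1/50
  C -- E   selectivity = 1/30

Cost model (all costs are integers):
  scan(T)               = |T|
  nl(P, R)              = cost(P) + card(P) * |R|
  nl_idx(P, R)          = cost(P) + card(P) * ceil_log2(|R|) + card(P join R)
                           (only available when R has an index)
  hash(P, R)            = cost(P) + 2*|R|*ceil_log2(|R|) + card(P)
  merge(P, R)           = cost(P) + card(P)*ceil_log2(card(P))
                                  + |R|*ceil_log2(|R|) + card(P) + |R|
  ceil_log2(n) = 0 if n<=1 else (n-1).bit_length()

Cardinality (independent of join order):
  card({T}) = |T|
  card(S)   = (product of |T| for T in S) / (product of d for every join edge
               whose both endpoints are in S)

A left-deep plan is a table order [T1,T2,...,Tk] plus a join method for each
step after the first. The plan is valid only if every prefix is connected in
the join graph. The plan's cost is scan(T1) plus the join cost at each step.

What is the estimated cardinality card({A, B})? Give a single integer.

Tables in S: A(500), B(400)
Edges inside S: B-A(d=50)
numerator = 500 * 400 = 200000
denominator = 50 = 50
card(S) = 200000 / 50 = 4000

4000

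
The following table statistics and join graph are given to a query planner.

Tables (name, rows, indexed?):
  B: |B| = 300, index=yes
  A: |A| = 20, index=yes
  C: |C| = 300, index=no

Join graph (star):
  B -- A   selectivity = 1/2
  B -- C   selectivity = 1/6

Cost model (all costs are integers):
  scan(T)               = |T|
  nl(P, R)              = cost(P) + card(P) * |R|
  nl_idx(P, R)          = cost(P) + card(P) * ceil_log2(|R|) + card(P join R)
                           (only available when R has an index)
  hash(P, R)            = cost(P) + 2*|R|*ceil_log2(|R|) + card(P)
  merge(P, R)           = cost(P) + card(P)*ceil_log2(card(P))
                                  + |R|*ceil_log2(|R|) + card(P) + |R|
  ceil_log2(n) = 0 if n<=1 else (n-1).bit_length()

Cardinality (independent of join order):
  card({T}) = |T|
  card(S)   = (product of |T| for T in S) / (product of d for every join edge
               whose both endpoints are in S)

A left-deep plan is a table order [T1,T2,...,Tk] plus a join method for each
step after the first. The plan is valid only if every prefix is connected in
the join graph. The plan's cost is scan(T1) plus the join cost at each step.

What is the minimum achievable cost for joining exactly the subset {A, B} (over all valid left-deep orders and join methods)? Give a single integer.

Selinger DP over subsets of {A,B}:
  {B}: scan cost=300, card=300
  {A}: scan cost=20, card=20
  {AB}: card=3000; try (A,hash)→800, (B,merge)→3140, (B,nl_idx)→3200, (A,merge)→3420, (A,nl_idx)→4800, (B,hash)→5440 …(+2); best=800 via (A,hash)

800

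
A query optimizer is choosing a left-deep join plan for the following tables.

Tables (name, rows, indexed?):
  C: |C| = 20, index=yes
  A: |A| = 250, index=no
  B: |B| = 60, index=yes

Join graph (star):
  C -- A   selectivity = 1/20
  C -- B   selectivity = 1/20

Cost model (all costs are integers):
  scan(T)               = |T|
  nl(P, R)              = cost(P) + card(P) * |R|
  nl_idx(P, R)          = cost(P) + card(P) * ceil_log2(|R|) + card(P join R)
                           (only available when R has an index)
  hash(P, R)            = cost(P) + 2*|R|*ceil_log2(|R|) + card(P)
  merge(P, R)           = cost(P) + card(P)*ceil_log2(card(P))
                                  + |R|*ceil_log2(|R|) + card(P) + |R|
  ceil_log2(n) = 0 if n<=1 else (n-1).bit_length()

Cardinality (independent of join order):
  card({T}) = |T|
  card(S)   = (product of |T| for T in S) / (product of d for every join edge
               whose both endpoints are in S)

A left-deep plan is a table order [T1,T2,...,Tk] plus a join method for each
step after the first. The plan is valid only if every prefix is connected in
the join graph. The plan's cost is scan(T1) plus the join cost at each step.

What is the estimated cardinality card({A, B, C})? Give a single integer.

Tables in S: A(250), B(60), C(20)
Edges inside S: C-A(d=20), C-B(d=20)
numerator = 250 * 60 * 20 = 300000
denominator = 20 * 20 = 400
card(S) = 300000 / 400 = 750

750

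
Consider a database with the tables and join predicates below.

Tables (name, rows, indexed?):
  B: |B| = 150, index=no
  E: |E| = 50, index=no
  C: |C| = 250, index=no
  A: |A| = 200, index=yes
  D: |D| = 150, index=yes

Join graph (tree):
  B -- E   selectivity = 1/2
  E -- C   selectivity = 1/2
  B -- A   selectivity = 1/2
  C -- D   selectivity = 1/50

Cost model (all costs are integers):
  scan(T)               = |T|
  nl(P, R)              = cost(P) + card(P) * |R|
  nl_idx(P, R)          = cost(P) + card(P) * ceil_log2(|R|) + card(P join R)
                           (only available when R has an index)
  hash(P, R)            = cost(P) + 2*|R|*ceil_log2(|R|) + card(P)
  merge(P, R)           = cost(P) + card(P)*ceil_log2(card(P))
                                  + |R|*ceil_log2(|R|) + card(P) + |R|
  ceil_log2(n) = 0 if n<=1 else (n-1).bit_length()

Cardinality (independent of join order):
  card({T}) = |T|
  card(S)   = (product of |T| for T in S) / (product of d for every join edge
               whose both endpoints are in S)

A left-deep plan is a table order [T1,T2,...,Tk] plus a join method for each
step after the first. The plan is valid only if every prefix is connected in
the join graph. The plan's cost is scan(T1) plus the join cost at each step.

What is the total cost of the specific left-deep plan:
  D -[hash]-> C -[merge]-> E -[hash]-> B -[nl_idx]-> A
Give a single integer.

step 1: scan D: cost=150, card=150
step 2: join C via hash
    card(P join C) = 150*250/(50) = 750
    cost = 150 + 2*250*8 + 150 = 4300
step 3: join E via merge
    card(P join E) = 750*50/(2) = 18750
    cost = 4300 + 750*10 + 50*6 + 750 + 50 = 12900
step 4: join B via hash
    card(P join B) = 18750*150/(2) = 1406250
    cost = 12900 + 2*150*8 + 18750 = 34050
step 5: join A via nl_idx
    card(P join A) = 1406250*200/(2) = 140625000
    cost = 34050 + 1406250*8 + 140625000 = 151909050

151909050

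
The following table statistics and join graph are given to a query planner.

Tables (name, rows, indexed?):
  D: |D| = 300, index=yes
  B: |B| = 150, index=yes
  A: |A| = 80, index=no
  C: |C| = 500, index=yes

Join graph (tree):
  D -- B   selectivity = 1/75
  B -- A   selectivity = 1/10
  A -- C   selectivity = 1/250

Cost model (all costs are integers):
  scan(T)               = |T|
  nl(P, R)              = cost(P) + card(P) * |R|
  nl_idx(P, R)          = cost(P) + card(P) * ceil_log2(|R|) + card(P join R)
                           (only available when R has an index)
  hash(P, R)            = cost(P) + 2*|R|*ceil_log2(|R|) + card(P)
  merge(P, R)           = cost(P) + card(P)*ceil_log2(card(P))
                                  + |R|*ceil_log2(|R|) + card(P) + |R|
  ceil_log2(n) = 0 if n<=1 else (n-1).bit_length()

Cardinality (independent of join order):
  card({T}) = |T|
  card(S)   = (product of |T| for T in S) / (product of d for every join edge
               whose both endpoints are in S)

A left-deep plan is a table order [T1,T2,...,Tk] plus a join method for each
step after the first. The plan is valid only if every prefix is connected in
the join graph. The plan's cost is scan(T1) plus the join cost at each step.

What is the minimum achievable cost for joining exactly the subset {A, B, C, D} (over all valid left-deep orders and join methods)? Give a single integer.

11320

Selinger DP over subsets of {A,B,C,D}:
  {D}: scan cost=300, card=300
  {B}: scan cost=150, card=150
  {A}: scan cost=80, card=80
  {C}: scan cost=500, card=500
  {BD}: card=600; try (D,nl_idx)→2100, (B,hash)→3000, (B,nl_idx)→3300, (D,merge)→4500, (B,merge)→4650, (D,hash)→5700 …(+2); best=2100 via (D,nl_idx)
  {AB}: card=1200; try (A,hash)→1420, (B,nl_idx)→1920, (B,merge)→2070, (A,merge)→2140, (B,hash)→2560, (B,nl)→12080 …(+1); best=1420 via (A,hash)
  {AC}: card=160; try (C,nl_idx)→960, (A,hash)→2120, (C,merge)→5720, (A,merge)→6140, (C,hash)→9160, (C,nl)→40080 …(+1); best=960 via (C,nl_idx)
  {ABD}: card=4800; try (A,hash)→3820, (D,hash)→8020, (A,merge)→9340, (D,nl_idx)→17020, (D,merge)→18820, (A,nl)→50100 …(+1); best=3820 via (A,hash)
  {ABC}: card=2400; try (B,hash)→3520, (B,merge)→3750, (B,nl_idx)→4640, (C,hash)→11620, (C,nl_idx)→14620, (C,merge)→20820 …(+2); best=3520 via (B,hash)
  {ABCD}: card=9600; try (D,hash)→11320, (C,hash)→17620, (D,nl_idx)→34720, (D,merge)→37720, (C,nl_idx)→56620, (C,merge)→76020 …(+2); best=11320 via (D,hash)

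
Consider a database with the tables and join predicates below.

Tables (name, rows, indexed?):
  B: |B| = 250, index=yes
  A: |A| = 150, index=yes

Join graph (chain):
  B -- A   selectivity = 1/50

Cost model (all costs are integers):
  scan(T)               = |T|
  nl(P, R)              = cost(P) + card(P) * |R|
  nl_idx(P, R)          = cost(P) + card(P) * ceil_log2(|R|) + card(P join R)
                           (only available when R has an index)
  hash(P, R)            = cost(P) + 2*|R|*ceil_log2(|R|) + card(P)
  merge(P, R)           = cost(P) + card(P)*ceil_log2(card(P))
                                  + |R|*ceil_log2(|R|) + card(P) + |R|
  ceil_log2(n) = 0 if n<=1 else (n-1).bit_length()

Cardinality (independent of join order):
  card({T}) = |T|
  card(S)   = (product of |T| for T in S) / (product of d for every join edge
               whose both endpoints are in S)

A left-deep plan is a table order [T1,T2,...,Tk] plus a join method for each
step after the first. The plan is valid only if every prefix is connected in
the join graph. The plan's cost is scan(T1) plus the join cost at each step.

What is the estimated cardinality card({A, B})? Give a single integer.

Tables in S: A(150), B(250)
Edges inside S: B-A(d=50)
numerator = 150 * 250 = 37500
denominator = 50 = 50
card(S) = 37500 / 50 = 750

750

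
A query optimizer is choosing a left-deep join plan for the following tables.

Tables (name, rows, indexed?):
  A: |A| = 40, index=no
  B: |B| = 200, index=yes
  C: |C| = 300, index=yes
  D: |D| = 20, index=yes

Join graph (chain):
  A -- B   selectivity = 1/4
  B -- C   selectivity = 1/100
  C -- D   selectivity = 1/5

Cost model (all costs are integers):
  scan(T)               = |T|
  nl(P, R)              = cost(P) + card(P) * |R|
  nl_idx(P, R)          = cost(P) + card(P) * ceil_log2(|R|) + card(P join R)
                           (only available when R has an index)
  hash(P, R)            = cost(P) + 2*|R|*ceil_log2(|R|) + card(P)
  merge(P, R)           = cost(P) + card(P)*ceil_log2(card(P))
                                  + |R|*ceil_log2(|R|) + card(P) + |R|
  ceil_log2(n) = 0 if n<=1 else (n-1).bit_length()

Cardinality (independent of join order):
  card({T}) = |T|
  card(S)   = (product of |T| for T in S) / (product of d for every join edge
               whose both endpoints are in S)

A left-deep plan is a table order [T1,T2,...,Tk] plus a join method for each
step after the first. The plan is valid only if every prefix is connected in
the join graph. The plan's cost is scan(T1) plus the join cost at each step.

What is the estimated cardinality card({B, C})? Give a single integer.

600

Tables in S: B(200), C(300)
Edges inside S: B-C(d=100)
numerator = 200 * 300 = 60000
denominator = 100 = 100
card(S) = 60000 / 100 = 600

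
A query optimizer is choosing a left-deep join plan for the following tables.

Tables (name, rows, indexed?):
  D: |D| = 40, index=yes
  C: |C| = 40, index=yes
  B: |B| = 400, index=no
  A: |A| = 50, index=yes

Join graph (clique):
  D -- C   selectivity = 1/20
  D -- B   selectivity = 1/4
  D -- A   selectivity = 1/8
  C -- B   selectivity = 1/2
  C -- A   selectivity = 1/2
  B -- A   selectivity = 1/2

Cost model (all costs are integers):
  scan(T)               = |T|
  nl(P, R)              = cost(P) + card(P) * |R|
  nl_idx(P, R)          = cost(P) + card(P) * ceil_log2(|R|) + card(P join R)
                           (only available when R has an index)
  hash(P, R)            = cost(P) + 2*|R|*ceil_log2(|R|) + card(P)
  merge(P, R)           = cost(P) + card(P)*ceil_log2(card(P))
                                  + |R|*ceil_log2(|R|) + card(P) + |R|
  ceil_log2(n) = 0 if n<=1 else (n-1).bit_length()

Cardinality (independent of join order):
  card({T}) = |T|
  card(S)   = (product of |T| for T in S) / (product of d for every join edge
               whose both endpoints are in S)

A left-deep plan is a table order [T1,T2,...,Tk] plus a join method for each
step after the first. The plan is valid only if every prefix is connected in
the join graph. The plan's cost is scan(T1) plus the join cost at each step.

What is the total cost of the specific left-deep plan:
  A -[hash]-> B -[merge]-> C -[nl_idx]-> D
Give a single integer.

763830

step 1: scan A: cost=50, card=50
step 2: join B via hash
    card(P join B) = 50*400/(2) = 10000
    cost = 50 + 2*400*9 + 50 = 7300
step 3: join C via merge
    card(P join C) = 10000*40/(2*2) = 100000
    cost = 7300 + 10000*14 + 40*6 + 10000 + 40 = 157580
step 4: join D via nl_idx
    card(P join D) = 100000*40/(20*4*8) = 6250
    cost = 157580 + 100000*6 + 6250 = 763830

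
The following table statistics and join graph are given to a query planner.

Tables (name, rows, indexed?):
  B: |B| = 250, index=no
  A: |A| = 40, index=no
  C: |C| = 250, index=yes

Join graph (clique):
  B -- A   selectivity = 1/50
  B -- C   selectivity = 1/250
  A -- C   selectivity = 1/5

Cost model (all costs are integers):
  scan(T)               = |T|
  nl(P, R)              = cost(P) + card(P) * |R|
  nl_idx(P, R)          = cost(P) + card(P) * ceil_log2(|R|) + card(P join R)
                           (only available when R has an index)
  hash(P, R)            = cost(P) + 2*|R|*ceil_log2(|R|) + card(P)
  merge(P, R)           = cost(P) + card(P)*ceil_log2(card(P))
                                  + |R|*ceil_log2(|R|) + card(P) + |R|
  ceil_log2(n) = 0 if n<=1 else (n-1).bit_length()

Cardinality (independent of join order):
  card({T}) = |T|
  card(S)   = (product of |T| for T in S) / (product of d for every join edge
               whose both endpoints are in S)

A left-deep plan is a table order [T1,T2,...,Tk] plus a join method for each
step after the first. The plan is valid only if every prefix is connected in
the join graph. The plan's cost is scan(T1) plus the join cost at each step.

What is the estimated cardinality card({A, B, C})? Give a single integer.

Tables in S: A(40), B(250), C(250)
Edges inside S: B-A(d=50), B-C(d=250), A-C(d=5)
numerator = 40 * 250 * 250 = 2500000
denominator = 50 * 250 * 5 = 62500
card(S) = 2500000 / 62500 = 40

40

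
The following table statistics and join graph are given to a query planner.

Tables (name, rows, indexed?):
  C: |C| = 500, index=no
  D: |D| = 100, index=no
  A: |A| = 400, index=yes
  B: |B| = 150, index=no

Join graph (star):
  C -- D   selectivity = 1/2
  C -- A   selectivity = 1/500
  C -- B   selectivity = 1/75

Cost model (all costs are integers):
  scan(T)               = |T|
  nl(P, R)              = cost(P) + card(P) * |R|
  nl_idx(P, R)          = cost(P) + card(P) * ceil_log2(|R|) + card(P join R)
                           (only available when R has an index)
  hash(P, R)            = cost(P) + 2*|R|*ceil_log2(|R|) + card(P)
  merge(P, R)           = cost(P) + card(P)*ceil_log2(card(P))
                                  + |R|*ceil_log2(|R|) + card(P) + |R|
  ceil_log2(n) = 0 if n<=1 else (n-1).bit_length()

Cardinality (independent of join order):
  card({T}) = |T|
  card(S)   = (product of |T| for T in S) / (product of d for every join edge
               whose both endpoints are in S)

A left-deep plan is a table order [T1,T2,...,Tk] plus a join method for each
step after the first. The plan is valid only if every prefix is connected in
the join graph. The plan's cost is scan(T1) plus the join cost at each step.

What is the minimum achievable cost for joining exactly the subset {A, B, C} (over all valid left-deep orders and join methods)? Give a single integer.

Selinger DP over subsets of {A,B,C}:
  {C}: scan cost=500, card=500
  {A}: scan cost=400, card=400
  {B}: scan cost=150, card=150
  {AC}: card=400; try (A,nl_idx)→5400, (A,hash)→8200, (C,merge)→9400, (A,merge)→9500, (C,hash)→9800, (C,nl)→200400 …(+1); best=5400 via (A,nl_idx)
  {BC}: card=1000; try (B,hash)→3400, (C,merge)→6500, (B,merge)→6850, (C,hash)→9300, (C,nl)→75150, (B,nl)→75500; best=3400 via (B,hash)
  {ABC}: card=800; try (B,hash)→8200, (B,merge)→10750, (A,hash)→11600, (A,nl_idx)→13200, (A,merge)→18400, (B,nl)→65400 …(+1); best=8200 via (B,hash)

8200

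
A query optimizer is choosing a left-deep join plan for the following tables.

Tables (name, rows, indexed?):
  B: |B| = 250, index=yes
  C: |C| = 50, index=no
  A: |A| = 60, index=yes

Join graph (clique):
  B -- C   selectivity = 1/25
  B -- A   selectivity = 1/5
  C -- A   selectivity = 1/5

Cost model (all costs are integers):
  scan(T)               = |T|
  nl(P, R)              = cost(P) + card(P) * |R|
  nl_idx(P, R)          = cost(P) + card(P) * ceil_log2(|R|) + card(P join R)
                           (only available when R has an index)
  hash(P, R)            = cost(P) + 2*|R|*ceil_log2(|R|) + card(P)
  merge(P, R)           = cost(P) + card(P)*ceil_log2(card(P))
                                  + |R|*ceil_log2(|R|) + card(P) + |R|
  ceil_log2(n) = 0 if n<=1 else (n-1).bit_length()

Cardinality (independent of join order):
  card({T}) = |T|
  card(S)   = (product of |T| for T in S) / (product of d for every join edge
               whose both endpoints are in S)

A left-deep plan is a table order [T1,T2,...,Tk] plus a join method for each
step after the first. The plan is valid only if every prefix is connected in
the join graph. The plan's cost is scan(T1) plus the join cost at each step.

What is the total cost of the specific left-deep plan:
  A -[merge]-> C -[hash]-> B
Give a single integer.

step 1: scan A: cost=60, card=60
step 2: join C via merge
    card(P join C) = 60*50/(5) = 600
    cost = 60 + 60*6 + 50*6 + 60 + 50 = 830
step 3: join B via hash
    card(P join B) = 600*250/(25*5) = 1200
    cost = 830 + 2*250*8 + 600 = 5430

5430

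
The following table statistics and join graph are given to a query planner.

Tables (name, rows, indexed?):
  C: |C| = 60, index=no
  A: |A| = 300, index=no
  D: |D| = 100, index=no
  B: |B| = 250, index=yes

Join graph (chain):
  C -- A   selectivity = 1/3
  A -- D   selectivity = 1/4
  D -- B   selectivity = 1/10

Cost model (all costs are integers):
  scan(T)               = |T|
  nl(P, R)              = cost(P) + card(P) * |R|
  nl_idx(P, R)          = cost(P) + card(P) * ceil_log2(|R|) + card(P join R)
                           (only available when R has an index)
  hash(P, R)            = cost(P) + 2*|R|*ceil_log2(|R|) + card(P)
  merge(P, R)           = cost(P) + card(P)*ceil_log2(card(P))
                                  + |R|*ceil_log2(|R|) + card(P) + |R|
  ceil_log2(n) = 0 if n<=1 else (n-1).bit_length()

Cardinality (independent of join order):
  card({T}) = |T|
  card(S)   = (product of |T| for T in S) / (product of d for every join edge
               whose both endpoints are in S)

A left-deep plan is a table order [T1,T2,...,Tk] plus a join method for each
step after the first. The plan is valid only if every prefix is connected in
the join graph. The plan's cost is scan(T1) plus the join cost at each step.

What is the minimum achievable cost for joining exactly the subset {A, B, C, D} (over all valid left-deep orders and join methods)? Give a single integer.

162720

Selinger DP over subsets of {A,B,C,D}:
  {C}: scan cost=60, card=60
  {A}: scan cost=300, card=300
  {D}: scan cost=100, card=100
  {B}: scan cost=250, card=250
  {AC}: card=6000; try (C,hash)→1320, (A,merge)→3480, (C,merge)→3720, (A,hash)→5520, (A,nl)→18060, (C,nl)→18300; best=1320 via (C,hash)
  {AD}: card=7500; try (D,hash)→2000, (A,merge)→3900, (D,merge)→4100, (A,hash)→5600, (A,nl)→30100, (D,nl)→30300; best=2000 via (D,hash)
  {BD}: card=2500; try (D,hash)→1900, (B,merge)→3150, (D,merge)→3300, (B,nl_idx)→3400, (B,hash)→4200, (B,nl)→25100 …(+1); best=1900 via (D,hash)
  {ACD}: card=150000; try (D,hash)→8720, (C,hash)→10220, (D,merge)→86120, (C,merge)→107420, (C,nl)→452000, (D,nl)→601320; best=8720 via (D,hash)
  {ABD}: card=187500; try (A,hash)→9800, (B,hash)→13500, (A,merge)→37400, (B,merge)→109250, (B,nl_idx)→249500, (A,nl)→751900 …(+1); best=9800 via (A,hash)
  {ABCD}: card=3750000; try (B,hash)→162720, (C,hash)→198020, (B,merge)→2860970, (C,merge)→3572720, (B,nl_idx)→4958720, (C,nl)→11259800 …(+1); best=162720 via (B,hash)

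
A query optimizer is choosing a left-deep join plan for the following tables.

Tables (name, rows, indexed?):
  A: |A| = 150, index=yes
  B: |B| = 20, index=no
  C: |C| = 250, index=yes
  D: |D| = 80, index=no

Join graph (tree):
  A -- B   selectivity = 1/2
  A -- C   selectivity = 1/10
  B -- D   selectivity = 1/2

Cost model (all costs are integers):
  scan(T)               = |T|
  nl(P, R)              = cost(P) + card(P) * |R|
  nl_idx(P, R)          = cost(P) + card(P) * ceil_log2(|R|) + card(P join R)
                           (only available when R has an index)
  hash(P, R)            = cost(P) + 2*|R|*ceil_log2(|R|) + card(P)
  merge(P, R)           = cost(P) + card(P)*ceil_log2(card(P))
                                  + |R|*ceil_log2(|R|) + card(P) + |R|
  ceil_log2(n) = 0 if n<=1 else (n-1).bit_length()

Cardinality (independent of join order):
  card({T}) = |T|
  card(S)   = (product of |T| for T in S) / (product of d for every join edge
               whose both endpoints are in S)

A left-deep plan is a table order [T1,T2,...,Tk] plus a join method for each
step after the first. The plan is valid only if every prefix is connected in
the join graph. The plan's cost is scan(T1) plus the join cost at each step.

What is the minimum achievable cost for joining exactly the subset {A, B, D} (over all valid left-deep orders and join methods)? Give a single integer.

Selinger DP over subsets of {A,B,D}:
  {A}: scan cost=150, card=150
  {B}: scan cost=20, card=20
  {D}: scan cost=80, card=80
  {AB}: card=1500; try (B,hash)→500, (A,merge)→1490, (B,merge)→1620, (A,nl_idx)→1680, (A,hash)→2440, (A,nl)→3020 …(+1); best=500 via (B,hash)
  {BD}: card=800; try (B,hash)→360, (D,merge)→780, (B,merge)→840, (D,hash)→1160, (D,nl)→1620, (B,nl)→1680; best=360 via (B,hash)
  {ABD}: card=60000; try (D,hash)→3120, (A,hash)→3560, (A,merge)→10510, (D,merge)→19140, (A,nl_idx)→66760, (A,nl)→120360 …(+1); best=3120 via (D,hash)

3120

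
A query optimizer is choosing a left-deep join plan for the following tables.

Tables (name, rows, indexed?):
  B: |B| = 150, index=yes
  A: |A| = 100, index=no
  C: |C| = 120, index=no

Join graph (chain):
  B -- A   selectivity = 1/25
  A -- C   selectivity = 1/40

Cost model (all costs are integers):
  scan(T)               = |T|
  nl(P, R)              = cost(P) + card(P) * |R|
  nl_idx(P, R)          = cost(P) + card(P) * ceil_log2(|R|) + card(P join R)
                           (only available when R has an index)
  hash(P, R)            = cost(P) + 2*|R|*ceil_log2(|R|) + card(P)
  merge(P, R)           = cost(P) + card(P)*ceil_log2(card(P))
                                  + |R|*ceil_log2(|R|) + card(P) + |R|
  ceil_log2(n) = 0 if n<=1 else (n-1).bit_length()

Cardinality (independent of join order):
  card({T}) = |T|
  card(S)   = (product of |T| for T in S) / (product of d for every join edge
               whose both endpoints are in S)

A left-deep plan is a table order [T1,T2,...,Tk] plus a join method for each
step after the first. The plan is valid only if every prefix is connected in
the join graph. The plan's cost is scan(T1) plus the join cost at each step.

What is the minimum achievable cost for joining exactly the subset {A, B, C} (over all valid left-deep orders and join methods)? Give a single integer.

3780

Selinger DP over subsets of {A,B,C}:
  {B}: scan cost=150, card=150
  {A}: scan cost=100, card=100
  {C}: scan cost=120, card=120
  {AB}: card=600; try (B,nl_idx)→1500, (A,hash)→1700, (B,merge)→2250, (A,merge)→2300, (B,hash)→2600, (B,nl)→15100 …(+1); best=1500 via (B,nl_idx)
  {AC}: card=300; try (A,hash)→1640, (C,merge)→1860, (C,hash)→1880, (A,merge)→1880, (C,nl)→12100, (A,nl)→12120; best=1640 via (A,hash)
  {ABC}: card=1800; try (C,hash)→3780, (B,hash)→4340, (B,nl_idx)→5840, (B,merge)→5990, (C,merge)→9060, (B,nl)→46640 …(+1); best=3780 via (C,hash)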